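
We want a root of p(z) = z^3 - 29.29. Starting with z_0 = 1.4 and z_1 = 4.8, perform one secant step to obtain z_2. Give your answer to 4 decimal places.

p(1.4) = -26.546000, p(4.8) = 81.302000
z_2 = 4.800000 − 81.302000·(4.800000 − 1.400000) / (81.302000 − (-26.546000)) = 4.800000 − (276.426800)/(107.848000) = 2.236885

2.2369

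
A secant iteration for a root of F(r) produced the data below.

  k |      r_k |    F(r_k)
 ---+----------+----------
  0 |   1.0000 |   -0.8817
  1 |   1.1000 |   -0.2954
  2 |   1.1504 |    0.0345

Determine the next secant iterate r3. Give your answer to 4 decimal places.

r3 = 1.1504 − 0.0345·(1.1504 − 1.1000) / (0.0345 − (-0.2954))
   = 1.1504 − (0.001739)/(0.329900) = 1.145129

1.1451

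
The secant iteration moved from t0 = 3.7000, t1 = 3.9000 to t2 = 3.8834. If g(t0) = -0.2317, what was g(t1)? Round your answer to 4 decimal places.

The secant line through (3.7000, -0.2317) and (3.9000, g(t1)) crosses zero at t2 = 3.8834.
So (3.7000, -0.2317), (3.9000, g(t1)), (3.8834, 0) are collinear:
g(t1) = -0.2317 · (3.9000 − 3.8834) / (3.7000 − 3.8834) = -0.2317 · (0.016600)/(-0.183400) = 0.020972

0.0210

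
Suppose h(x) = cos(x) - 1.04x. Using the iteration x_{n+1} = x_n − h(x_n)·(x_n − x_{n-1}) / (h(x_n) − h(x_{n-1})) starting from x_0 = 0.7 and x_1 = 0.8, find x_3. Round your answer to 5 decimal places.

h(0.7) = 0.0368422, h(0.8) = -0.1352933
x_2 = 0.8000000 − (-0.1352933)·(0.8000000 − 0.7000000) / (-0.1352933 − 0.0368422) = 0.8000000 − (-0.0135293)/(-0.1721355) = 0.7214030
h(0.7214030) = 0.0006207
x_3 = 0.7214030 − 0.0006207·(0.7214030 − 0.8000000) / (0.0006207 − (-0.1352933)) = 0.7214030 − (-0.0000488)/(0.1359140) = 0.7217620

0.72176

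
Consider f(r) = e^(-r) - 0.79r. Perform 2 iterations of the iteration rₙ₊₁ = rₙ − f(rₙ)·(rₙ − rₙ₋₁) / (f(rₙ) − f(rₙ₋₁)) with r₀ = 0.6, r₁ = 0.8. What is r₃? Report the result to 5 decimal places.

0.65648

f(0.6) = 0.0748116, f(0.8) = -0.1826710
r₂ = 0.8000000 − (-0.1826710)·(0.8000000 − 0.6000000) / (-0.1826710 − 0.0748116) = 0.8000000 − (-0.0365342)/(-0.2574827) = 0.6581100
f(0.6581100) = -0.0020778
r₃ = 0.6581100 − (-0.0020778)·(0.6581100 − 0.8000000) / (-0.0020778 − (-0.1826710)) = 0.6581100 − (0.0002948)/(0.1805932) = 0.6564775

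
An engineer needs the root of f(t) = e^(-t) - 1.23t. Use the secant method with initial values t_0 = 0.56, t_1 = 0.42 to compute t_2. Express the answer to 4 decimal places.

f(0.56) = -0.117591, f(0.42) = 0.140447
t_2 = 0.420000 − 0.140447·(0.420000 − 0.560000) / (0.140447 − (-0.117591)) = 0.420000 − (-0.019663)/(0.258038) = 0.496200

0.4962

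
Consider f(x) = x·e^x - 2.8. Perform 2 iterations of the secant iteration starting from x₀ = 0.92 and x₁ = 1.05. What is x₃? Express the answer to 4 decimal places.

1.0148

f(0.92) = -0.491453, f(1.05) = 0.200534
x₂ = 1.050000 − 0.200534·(1.050000 − 0.920000) / (0.200534 − (-0.491453)) = 1.050000 − (0.026069)/(0.691987) = 1.012327
f(1.012327) = -0.014080
x₃ = 1.012327 − (-0.014080)·(1.012327 − 1.050000) / (-0.014080 − 0.200534) = 1.012327 − (0.000530)/(-0.214614) = 1.014798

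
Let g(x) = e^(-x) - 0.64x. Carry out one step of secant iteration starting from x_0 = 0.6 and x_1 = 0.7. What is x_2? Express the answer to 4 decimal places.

0.7418

g(0.6) = 0.164812, g(0.7) = 0.048585
x_2 = 0.700000 − 0.048585·(0.700000 − 0.600000) / (0.048585 − 0.164812) = 0.700000 − (0.004859)/(-0.116226) = 0.741802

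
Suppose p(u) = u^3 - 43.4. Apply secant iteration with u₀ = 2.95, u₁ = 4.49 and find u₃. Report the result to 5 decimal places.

p(2.95) = -17.7276250, p(4.49) = 47.1188490
u₂ = 4.4900000 − 47.1188490·(4.4900000 − 2.9500000) / (47.1188490 − (-17.7276250)) = 4.4900000 − (72.5630275)/(64.8464740) = 3.3710027
p(3.3710027) = -5.0930732
u₃ = 3.3710027 − (-5.0930732)·(3.3710027 − 4.4900000) / (-5.0930732 − 47.1188490) = 3.3710027 − (5.6991350)/(-52.2119222) = 3.4801566

3.48016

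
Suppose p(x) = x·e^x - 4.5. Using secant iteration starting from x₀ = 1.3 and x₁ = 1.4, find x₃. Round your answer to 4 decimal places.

p(1.3) = 0.270086, p(1.4) = 1.177280
x₂ = 1.400000 − 1.177280·(1.400000 − 1.300000) / (1.177280 − 0.270086) = 1.400000 − (0.117728)/(0.907194) = 1.270228
p(1.270228) = 0.024130
x₃ = 1.270228 − 0.024130·(1.270228 − 1.400000) / (0.024130 − 1.177280) = 1.270228 − (-0.003131)/(-1.153150) = 1.267513

1.2675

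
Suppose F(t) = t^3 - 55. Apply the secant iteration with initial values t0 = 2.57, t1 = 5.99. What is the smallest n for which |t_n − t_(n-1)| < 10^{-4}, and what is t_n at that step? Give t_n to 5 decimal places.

n = 7, t_n = 3.80295

F(2.57) = -38.0254070, F(5.99) = 159.9217990
t2 = 5.9900000 − 159.9217990·(3.4200000)/(197.9472060) = 3.2269777;  |Δ| = 2.7630223
F(3.2269777) = -21.3962399
t3 = 3.2269777 − (-21.3962399)·(-2.7630223)/(-181.3180389) = 3.5530251;  |Δ| = 0.3260475
F(3.5530251) = -10.1466548
t4 = 3.5530251 − (-10.1466548)·(0.3260475)/(11.2495851) = 3.8471063;  |Δ| = 0.2940812
F(3.8471063) = 1.9380463
t5 = 3.8471063 − 1.9380463·(0.2940812)/(12.0847011) = 3.7999440;  |Δ| = 0.0471624
F(3.7999440) = -0.1304279
t6 = 3.7999440 − (-0.1304279)·(-0.0471624)/(-2.0684742) = 3.8029178;  |Δ| = 0.0029738
F(3.8029178) = -0.0015046
t7 = 3.8029178 − (-0.0015046)·(0.0029738)/(0.1289233) = 3.8029525;  |Δ| = 0.0000347
|t7 − t6| = 0.0000347 < 10^{-4}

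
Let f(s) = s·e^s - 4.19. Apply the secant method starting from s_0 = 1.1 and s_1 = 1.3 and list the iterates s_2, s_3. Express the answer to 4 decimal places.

f(1.1) = -0.885417, f(1.3) = 0.580086
s_2 = 1.300000 − 0.580086·(1.300000 − 1.100000) / (0.580086 − (-0.885417)) = 1.300000 − (0.116017)/(1.465503) = 1.220835
f(1.220835) = -0.051351
s_3 = 1.220835 − (-0.051351)·(1.220835 − 1.300000) / (-0.051351 − 0.580086) = 1.220835 − (0.004065)/(-0.631437) = 1.227273

1.2208, 1.2273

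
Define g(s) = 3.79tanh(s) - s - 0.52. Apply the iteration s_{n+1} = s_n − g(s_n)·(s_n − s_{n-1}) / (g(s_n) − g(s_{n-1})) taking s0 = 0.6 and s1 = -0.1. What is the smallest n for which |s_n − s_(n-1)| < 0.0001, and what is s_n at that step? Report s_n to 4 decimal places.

n = 5, s_n = 0.1894

g(0.6) = 0.915418, g(-0.1) = -0.797742
s2 = -0.100000 − (-0.797742)·(-0.700000)/(-1.713160) = 0.225959;  |Δ| = 0.325959
g(0.225959) = 0.096141
s3 = 0.225959 − 0.096141·(0.325959)/(0.893883) = 0.190900;  |Δ| = 0.035058
g(0.190900) = 0.003949
s4 = 0.190900 − 0.003949·(-0.035058)/(-0.092192) = 0.189399;  |Δ| = 0.001502
g(0.189399) = -0.000040
s5 = 0.189399 − (-0.000040)·(-0.001502)/(-0.003989) = 0.189414;  |Δ| = 0.000015
|s5 − s4| = 0.000015 < 0.0001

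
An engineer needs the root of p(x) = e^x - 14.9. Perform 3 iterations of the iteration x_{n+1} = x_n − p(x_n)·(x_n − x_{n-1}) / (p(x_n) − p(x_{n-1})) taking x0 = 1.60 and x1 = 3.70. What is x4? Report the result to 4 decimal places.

2.7671

p(1.60) = -9.946968, p(3.70) = 25.547304
x2 = 3.700000 − 25.547304·(3.700000 − 1.600000) / (25.547304 − (-9.946968)) = 3.700000 − (53.649339)/(35.494272) = 2.188507
p(2.188507) = -5.978116
x3 = 2.188507 − (-5.978116)·(2.188507 − 3.700000) / (-5.978116 − 25.547304) = 2.188507 − (9.035880)/(-31.525420) = 2.475129
p(2.475129) = -3.016758
x4 = 2.475129 − (-3.016758)·(2.475129 − 2.188507) / (-3.016758 − (-5.978116)) = 2.475129 − (-0.864669)/(2.961358) = 2.767113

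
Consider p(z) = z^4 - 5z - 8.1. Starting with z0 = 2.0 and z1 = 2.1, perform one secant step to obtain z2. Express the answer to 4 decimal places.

2.0712

p(2.0) = -2.100000, p(2.1) = 0.848100
z2 = 2.100000 − 0.848100·(2.100000 − 2.000000) / (0.848100 − (-2.100000)) = 2.100000 − (0.084810)/(2.948100) = 2.071232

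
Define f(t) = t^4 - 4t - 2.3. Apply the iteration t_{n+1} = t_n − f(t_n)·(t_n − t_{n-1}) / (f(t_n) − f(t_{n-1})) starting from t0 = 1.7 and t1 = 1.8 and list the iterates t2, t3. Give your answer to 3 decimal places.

1.743, 1.745

f(1.7) = -0.74790, f(1.8) = 0.99760
t2 = 1.80000 − 0.99760·(1.80000 − 1.70000) / (0.99760 − (-0.74790)) = 1.80000 − (0.09976)/(1.74550) = 1.74285
f(1.74285) = -0.04488
t3 = 1.74285 − (-0.04488)·(1.74285 − 1.80000) / (-0.04488 − 0.99760) = 1.74285 − (0.00257)/(-1.04248) = 1.74531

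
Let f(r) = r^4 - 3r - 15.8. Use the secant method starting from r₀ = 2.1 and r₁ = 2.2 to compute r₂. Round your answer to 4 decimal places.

2.1721

f(2.1) = -2.651900, f(2.2) = 1.025600
r₂ = 2.200000 − 1.025600·(2.200000 − 2.100000) / (1.025600 − (-2.651900)) = 2.200000 − (0.102560)/(3.677500) = 2.172111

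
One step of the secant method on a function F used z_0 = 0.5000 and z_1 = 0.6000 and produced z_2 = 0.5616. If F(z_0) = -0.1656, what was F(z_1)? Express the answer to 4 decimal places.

The secant line through (0.5000, -0.1656) and (0.6000, F(z_1)) crosses zero at z_2 = 0.5616.
So (0.5000, -0.1656), (0.6000, F(z_1)), (0.5616, 0) are collinear:
F(z_1) = -0.1656 · (0.6000 − 0.5616) / (0.5000 − 0.5616) = -0.1656 · (0.038400)/(-0.061600) = 0.103231

0.1032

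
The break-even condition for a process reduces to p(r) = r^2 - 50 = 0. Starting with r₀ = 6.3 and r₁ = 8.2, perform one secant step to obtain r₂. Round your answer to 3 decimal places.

7.011

p(6.3) = -10.31000, p(8.2) = 17.24000
r₂ = 8.20000 − 17.24000·(8.20000 − 6.30000) / (17.24000 − (-10.31000)) = 8.20000 − (32.75600)/(27.55000) = 7.01103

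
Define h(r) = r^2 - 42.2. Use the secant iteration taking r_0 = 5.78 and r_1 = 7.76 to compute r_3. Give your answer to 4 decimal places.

h(5.78) = -8.791600, h(7.76) = 18.017600
r_2 = 7.760000 − 18.017600·(7.760000 − 5.780000) / (18.017600 − (-8.791600)) = 7.760000 − (35.674848)/(26.809200) = 6.429306
h(6.429306) = -0.864027
r_3 = 6.429306 − (-0.864027)·(6.429306 − 7.760000) / (-0.864027 − 18.017600) = 6.429306 − (1.149756)/(-18.881627) = 6.490199

6.4902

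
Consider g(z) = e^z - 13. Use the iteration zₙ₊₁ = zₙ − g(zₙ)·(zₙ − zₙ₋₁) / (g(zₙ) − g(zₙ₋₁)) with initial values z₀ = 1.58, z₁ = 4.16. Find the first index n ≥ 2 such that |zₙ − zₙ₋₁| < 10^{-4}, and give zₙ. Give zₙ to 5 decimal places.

g(1.58) = -8.1450442, g(4.16) = 51.0715226
z₂ = 4.1600000 − 51.0715226·(2.5800000)/(59.2165668) = 1.9348705;  |Δ| = 2.2251295
g(1.9348705) = -6.0768524
z₃ = 1.9348705 − (-6.0768524)·(-2.2251295)/(-57.1483750) = 2.1714789;  |Δ| = 0.2366084
g(2.1714789) = -4.2287539
z₄ = 2.1714789 − (-4.2287539)·(0.2366084)/(1.8480985) = 2.7128778;  |Δ| = 0.5413989
g(2.7128778) = 2.0725891
z₅ = 2.7128778 − 2.0725891·(0.5413989)/(6.3013430) = 2.5348050;  |Δ| = 0.1780728
g(2.5348050) = -0.3860285
z₆ = 2.5348050 − (-0.3860285)·(-0.1780728)/(-2.4586176) = 2.5627643;  |Δ| = 0.0279593
g(2.5627643) = -0.0283745
z₇ = 2.5627643 − (-0.0283745)·(0.0279593)/(0.3576540) = 2.5649825;  |Δ| = 0.0022181
g(2.5649825) = 0.0004304
z₈ = 2.5649825 − 0.0004304·(0.0022181)/(0.0288049) = 2.5649493;  |Δ| = 0.0000331
|z₈ − z₇| = 0.0000331 < 10^{-4}

n = 8, zₙ = 2.56495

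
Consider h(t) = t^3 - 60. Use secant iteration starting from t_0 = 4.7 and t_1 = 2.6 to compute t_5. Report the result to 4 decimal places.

h(4.7) = 43.823000, h(2.6) = -42.424000
t_2 = 2.600000 − (-42.424000)·(2.600000 − 4.700000) / (-42.424000 − 43.823000) = 2.600000 − (89.090400)/(-86.247000) = 3.632968
h(3.632968) = -12.050426
t_3 = 3.632968 − (-12.050426)·(3.632968 − 2.600000) / (-12.050426 − (-42.424000)) = 3.632968 − (-12.447706)/(30.373574) = 4.042788
h(4.042788) = 6.075889
t_4 = 4.042788 − 6.075889·(4.042788 − 3.632968) / (6.075889 − (-12.050426)) = 4.042788 − (2.490022)/(18.126315) = 3.905418
h(3.905418) = -0.433444
t_5 = 3.905418 − (-0.433444)·(3.905418 − 4.042788) / (-0.433444 − 6.075889) = 3.905418 − (0.059542)/(-6.509333) = 3.914565

3.9146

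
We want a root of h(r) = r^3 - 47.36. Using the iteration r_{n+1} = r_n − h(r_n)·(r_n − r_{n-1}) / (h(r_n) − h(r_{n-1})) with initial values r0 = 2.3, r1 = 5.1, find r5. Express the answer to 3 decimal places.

3.617

h(2.3) = -35.19300, h(5.1) = 85.29100
r2 = 5.10000 − 85.29100·(5.10000 − 2.30000) / (85.29100 − (-35.19300)) = 5.10000 − (238.81480)/(120.48400) = 3.11787
h(3.11787) = -17.05080
r3 = 3.11787 − (-17.05080)·(3.11787 − 5.10000) / (-17.05080 − 85.29100) = 3.11787 − (33.79687)/(-102.34180) = 3.44811
h(3.44811) = -6.36395
r4 = 3.44811 − (-6.36395)·(3.44811 − 3.11787) / (-6.36395 − (-17.05080)) = 3.44811 − (-2.10160)/(10.68685) = 3.64476
h(3.64476) = 1.05798
r5 = 3.64476 − 1.05798·(3.64476 − 3.44811) / (1.05798 − (-6.36395)) = 3.64476 − (0.20805)/(7.42193) = 3.61673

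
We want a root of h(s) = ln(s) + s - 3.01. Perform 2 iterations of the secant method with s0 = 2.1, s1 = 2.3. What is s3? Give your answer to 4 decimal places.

2.2148

h(2.1) = -0.168063, h(2.3) = 0.122909
s2 = 2.300000 − 0.122909·(2.300000 − 2.100000) / (0.122909 − (-0.168063)) = 2.300000 − (0.024582)/(0.290972) = 2.215518
h(2.215518) = 0.001005
s3 = 2.215518 − 0.001005·(2.215518 − 2.300000) / (0.001005 − 0.122909) = 2.215518 − (-0.000085)/(-0.121905) = 2.214822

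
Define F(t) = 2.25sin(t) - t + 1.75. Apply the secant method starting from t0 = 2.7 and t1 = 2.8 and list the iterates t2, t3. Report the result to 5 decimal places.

F(2.7) = 0.0116047, F(2.8) = -0.2962767
t2 = 2.8000000 − (-0.2962767)·(2.8000000 − 2.7000000) / (-0.2962767 − 0.0116047) = 2.8000000 − (-0.0296277)/(-0.3078814) = 2.7037692
F(2.7037692) = 0.0001615
t3 = 2.7037692 − 0.0001615·(2.7037692 − 2.8000000) / (0.0001615 − (-0.2962767)) = 2.7037692 − (-0.0000155)/(0.2964382) = 2.7038216

2.70377, 2.70382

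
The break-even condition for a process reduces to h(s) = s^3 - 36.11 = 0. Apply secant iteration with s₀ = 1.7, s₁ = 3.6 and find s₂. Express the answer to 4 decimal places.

3.1200

h(1.7) = -31.197000, h(3.6) = 10.546000
s₂ = 3.600000 − 10.546000·(3.600000 − 1.700000) / (10.546000 − (-31.197000)) = 3.600000 − (20.037400)/(41.743000) = 3.119982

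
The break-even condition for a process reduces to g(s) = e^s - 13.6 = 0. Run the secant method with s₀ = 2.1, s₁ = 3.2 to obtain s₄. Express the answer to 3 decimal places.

g(2.1) = -5.43383, g(3.2) = 10.93253
s₂ = 3.20000 − 10.93253·(3.20000 − 2.10000) / (10.93253 − (-5.43383)) = 3.20000 − (12.02578)/(16.36636) = 2.46521
g(2.46521) = -1.83401
s₃ = 2.46521 − (-1.83401)·(2.46521 − 3.20000) / (-1.83401 − 10.93253) = 2.46521 − (1.34760)/(-12.76654) = 2.57077
g(2.57077) = -0.52410
s₄ = 2.57077 − (-0.52410)·(2.57077 − 2.46521) / (-0.52410 − (-1.83401)) = 2.57077 − (-0.05532)/(1.30991) = 2.61300

2.613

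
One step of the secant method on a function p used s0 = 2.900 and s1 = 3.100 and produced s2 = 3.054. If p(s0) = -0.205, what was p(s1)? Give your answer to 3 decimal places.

The secant line through (2.900, -0.205) and (3.100, p(s1)) crosses zero at s2 = 3.054.
So (2.900, -0.205), (3.100, p(s1)), (3.054, 0) are collinear:
p(s1) = -0.205 · (3.100 − 3.054) / (2.900 − 3.054) = -0.205 · (0.04600)/(-0.15400) = 0.06123

0.061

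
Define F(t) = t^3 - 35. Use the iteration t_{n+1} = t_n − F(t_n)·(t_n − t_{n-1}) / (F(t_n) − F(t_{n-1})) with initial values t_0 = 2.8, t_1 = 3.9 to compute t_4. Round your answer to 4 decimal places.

3.2715

F(2.8) = -13.048000, F(3.9) = 24.319000
t_2 = 3.900000 − 24.319000·(3.900000 − 2.800000) / (24.319000 − (-13.048000)) = 3.900000 − (26.750900)/(37.367000) = 3.184104
F(3.184104) = -2.717915
t_3 = 3.184104 − (-2.717915)·(3.184104 − 3.900000) / (-2.717915 − 24.319000) = 3.184104 − (1.945745)/(-27.036915) = 3.256070
F(3.256070) = -0.479176
t_4 = 3.256070 − (-0.479176)·(3.256070 − 3.184104) / (-0.479176 − (-2.717915)) = 3.256070 − (-0.034485)/(2.238738) = 3.271473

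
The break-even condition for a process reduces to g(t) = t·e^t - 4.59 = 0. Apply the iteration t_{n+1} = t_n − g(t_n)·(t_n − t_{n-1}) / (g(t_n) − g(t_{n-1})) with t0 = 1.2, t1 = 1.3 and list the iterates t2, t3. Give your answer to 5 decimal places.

g(1.2) = -0.6058597, g(1.3) = 0.1800857
t2 = 1.3000000 − 0.1800857·(1.3000000 − 1.2000000) / (0.1800857 − (-0.6058597)) = 1.3000000 − (0.0180086)/(0.7859454) = 1.2770867
g(1.2770867) = -0.0101408
t3 = 1.2770867 − (-0.0101408)·(1.2770867 − 1.3000000) / (-0.0101408 − 0.1800857) = 1.2770867 − (0.0002324)/(-0.1902265) = 1.2783082

1.27709, 1.27831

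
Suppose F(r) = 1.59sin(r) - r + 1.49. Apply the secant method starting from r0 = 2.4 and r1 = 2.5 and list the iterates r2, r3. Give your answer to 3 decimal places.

F(2.4) = 0.16399, F(2.5) = -0.05843
r2 = 2.50000 − (-0.05843)·(2.50000 − 2.40000) / (-0.05843 − 0.16399) = 2.50000 − (-0.00584)/(-0.22242) = 2.47373
F(2.47373) = 0.00097
r3 = 2.47373 − 0.00097·(2.47373 − 2.50000) / (0.00097 − (-0.05843)) = 2.47373 − (-0.00003)/(0.05940) = 2.47416

2.474, 2.474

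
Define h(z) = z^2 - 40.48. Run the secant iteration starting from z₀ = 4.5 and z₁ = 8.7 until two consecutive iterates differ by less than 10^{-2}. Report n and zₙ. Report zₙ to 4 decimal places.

n = 5, zₙ = 6.3624

h(4.5) = -20.230000, h(8.7) = 35.210000
z₂ = 8.700000 − 35.210000·(4.200000)/(55.440000) = 6.032576;  |Δ| = 2.667424
h(6.032576) = -4.088030
z₃ = 6.032576 − (-4.088030)·(-2.667424)/(-39.298030) = 6.310058;  |Δ| = 0.277482
h(6.310058) = -0.663167
z₄ = 6.310058 − (-0.663167)·(0.277482)/(3.424863) = 6.363788;  |Δ| = 0.053730
h(6.363788) = 0.017796
z₅ = 6.363788 − 0.017796·(0.053730)/(0.680963) = 6.362384;  |Δ| = 0.001404
|z₅ − z₄| = 0.001404 < 10^{-2}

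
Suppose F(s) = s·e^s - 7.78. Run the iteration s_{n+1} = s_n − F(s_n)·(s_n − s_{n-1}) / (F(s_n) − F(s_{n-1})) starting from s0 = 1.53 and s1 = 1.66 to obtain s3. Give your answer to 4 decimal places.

1.5885

F(1.53) = -0.714189, F(1.66) = 0.950456
s2 = 1.660000 − 0.950456·(1.660000 − 1.530000) / (0.950456 − (-0.714189)) = 1.660000 − (0.123559)/(1.664645) = 1.585774
F(1.585774) = -0.036550
s3 = 1.585774 − (-0.036550)·(1.585774 − 1.660000) / (-0.036550 − 0.950456) = 1.585774 − (0.002713)/(-0.987006) = 1.588523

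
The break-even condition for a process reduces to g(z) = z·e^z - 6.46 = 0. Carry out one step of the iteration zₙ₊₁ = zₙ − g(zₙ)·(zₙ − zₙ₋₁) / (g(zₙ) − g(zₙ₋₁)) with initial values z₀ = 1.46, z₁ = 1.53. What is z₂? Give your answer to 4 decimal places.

g(1.46) = -0.173299, g(1.53) = 0.605811
z₂ = 1.530000 − 0.605811·(1.530000 − 1.460000) / (0.605811 − (-0.173299)) = 1.530000 − (0.042407)/(0.779110) = 1.475570

1.4756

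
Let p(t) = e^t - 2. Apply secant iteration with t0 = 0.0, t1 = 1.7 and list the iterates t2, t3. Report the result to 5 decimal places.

0.37998, 0.55692

p(0.0) = -1.0000000, p(1.7) = 3.4739474
t2 = 1.7000000 − 3.4739474·(1.7000000 − 0.0000000) / (3.4739474 − (-1.0000000)) = 1.7000000 − (5.9057106)/(4.4739474) = 0.3799776
p(0.3799776) = -0.5377481
t3 = 0.3799776 − (-0.5377481)·(0.3799776 − 1.7000000) / (-0.5377481 − 3.4739474) = 0.3799776 − (0.7098395)/(-4.0116955) = 0.5569202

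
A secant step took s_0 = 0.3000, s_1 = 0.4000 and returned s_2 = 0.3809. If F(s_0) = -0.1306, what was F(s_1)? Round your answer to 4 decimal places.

The secant line through (0.3000, -0.1306) and (0.4000, F(s_1)) crosses zero at s_2 = 0.3809.
So (0.3000, -0.1306), (0.4000, F(s_1)), (0.3809, 0) are collinear:
F(s_1) = -0.1306 · (0.4000 − 0.3809) / (0.3000 − 0.3809) = -0.1306 · (0.019100)/(-0.080900) = 0.030834

0.0308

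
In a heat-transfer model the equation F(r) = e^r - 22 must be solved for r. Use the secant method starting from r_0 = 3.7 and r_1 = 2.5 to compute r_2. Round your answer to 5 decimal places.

2.91681

F(3.7) = 18.4473044, F(2.5) = -9.8175060
r_2 = 2.5000000 − (-9.8175060)·(2.5000000 − 3.7000000) / (-9.8175060 − 18.4473044) = 2.5000000 − (11.7810072)/(-28.2648104) = 2.9168083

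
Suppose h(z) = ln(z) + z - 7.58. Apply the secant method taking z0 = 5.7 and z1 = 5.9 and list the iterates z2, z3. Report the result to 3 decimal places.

5.819, 5.819

h(5.7) = -0.13953, h(5.9) = 0.09495
z2 = 5.90000 − 0.09495·(5.90000 − 5.70000) / (0.09495 − (-0.13953)) = 5.90000 − (0.01899)/(0.23449) = 5.81901
h(5.81901) = 0.00014
z3 = 5.81901 − 0.00014·(5.81901 − 5.90000) / (0.00014 − 0.09495) = 5.81901 − (-0.00001)/(-0.09481) = 5.81889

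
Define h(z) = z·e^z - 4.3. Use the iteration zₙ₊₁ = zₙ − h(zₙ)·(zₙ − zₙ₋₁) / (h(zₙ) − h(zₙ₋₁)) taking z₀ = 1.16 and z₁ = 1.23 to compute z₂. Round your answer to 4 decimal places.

1.2427

h(1.16) = -0.599677, h(1.23) = -0.091888
z₂ = 1.230000 − (-0.091888)·(1.230000 − 1.160000) / (-0.091888 − (-0.599677)) = 1.230000 − (-0.006432)/(0.507790) = 1.242667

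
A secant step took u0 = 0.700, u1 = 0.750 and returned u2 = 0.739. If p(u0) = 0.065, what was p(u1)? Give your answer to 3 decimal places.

-0.018

The secant line through (0.700, 0.065) and (0.750, p(u1)) crosses zero at u2 = 0.739.
So (0.700, 0.065), (0.750, p(u1)), (0.739, 0) are collinear:
p(u1) = 0.065 · (0.750 − 0.739) / (0.700 − 0.739) = 0.065 · (0.01100)/(-0.03900) = -0.01833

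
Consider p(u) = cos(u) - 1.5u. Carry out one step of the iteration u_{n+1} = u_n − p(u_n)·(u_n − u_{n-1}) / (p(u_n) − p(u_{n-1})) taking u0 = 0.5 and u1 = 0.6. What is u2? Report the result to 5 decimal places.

0.56308

p(0.5) = 0.1275826, p(0.6) = -0.0746644
u2 = 0.6000000 − (-0.0746644)·(0.6000000 − 0.5000000) / (-0.0746644 − 0.1275826) = 0.6000000 − (-0.0074664)/(-0.2022469) = 0.5630826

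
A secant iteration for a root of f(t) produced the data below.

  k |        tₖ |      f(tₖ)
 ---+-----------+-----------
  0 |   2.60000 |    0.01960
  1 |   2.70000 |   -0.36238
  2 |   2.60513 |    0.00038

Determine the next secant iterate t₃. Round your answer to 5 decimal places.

2.60523

t₃ = 2.60513 − 0.00038·(2.60513 − 2.70000) / (0.00038 − (-0.36238))
   = 2.60513 − (-0.0000361)/(0.3627600) = 2.6052294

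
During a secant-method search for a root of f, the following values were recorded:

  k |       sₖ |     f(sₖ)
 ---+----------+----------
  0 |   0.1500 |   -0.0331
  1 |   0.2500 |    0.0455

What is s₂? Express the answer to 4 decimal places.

0.1921

s₂ = 0.2500 − 0.0455·(0.2500 − 0.1500) / (0.0455 − (-0.0331))
   = 0.2500 − (0.004550)/(0.078600) = 0.192112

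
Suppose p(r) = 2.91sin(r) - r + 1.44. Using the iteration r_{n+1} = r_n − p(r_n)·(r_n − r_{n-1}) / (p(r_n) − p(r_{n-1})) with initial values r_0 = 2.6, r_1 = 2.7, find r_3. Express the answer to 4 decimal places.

p(2.6) = 0.340109, p(2.7) = -0.016325
r_2 = 2.700000 − (-0.016325)·(2.700000 − 2.600000) / (-0.016325 − 0.340109) = 2.700000 − (-0.001632)/(-0.356434) = 2.695420
p(2.695420) = 0.000292
r_3 = 2.695420 − 0.000292·(2.695420 − 2.700000) / (0.000292 − (-0.016325)) = 2.695420 − (-0.000001)/(0.016616) = 2.695500

2.6955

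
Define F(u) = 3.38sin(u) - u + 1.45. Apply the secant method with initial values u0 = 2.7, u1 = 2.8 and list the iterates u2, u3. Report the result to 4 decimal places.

2.7472, 2.7476

F(2.7) = 0.194544, F(2.8) = -0.217740
u2 = 2.800000 − (-0.217740)·(2.800000 − 2.700000) / (-0.217740 − 0.194544) = 2.800000 − (-0.021774)/(-0.412284) = 2.747187
F(2.747187) = 0.001611
u3 = 2.747187 − 0.001611·(2.747187 − 2.800000) / (0.001611 − (-0.217740)) = 2.747187 − (-0.000085)/(0.219351) = 2.747575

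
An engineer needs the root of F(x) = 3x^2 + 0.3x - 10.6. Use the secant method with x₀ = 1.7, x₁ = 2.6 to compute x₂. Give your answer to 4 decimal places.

1.8076

F(1.7) = -1.420000, F(2.6) = 10.460000
x₂ = 2.600000 − 10.460000·(2.600000 − 1.700000) / (10.460000 − (-1.420000)) = 2.600000 − (9.414000)/(11.880000) = 1.807576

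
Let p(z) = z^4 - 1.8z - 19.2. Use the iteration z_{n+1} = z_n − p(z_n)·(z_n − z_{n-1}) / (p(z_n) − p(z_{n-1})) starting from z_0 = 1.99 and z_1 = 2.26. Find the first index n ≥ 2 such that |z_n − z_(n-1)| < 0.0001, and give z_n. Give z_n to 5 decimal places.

p(1.99) = -7.0996080, p(2.26) = 2.8195778
z_2 = 2.2600000 − 2.8195778·(0.2700000)/(9.9191857) = 2.1832512;  |Δ| = 0.0767488
p(2.1832512) = -0.4095135
z_3 = 2.1832512 − (-0.4095135)·(-0.0767488)/(-3.2290913) = 2.1929845;  |Δ| = 0.0097333
p(2.1929845) = -0.0191520
z_4 = 2.1929845 − (-0.0191520)·(0.0097333)/(0.3903616) = 2.1934620;  |Δ| = 0.0004775
p(2.1934620) = 0.0001403
z_5 = 2.1934620 − 0.0001403·(0.0004775)/(0.0192923) = 2.1934585;  |Δ| = 0.0000035
|z_5 − z_4| = 0.0000035 < 0.0001

n = 5, z_n = 2.19346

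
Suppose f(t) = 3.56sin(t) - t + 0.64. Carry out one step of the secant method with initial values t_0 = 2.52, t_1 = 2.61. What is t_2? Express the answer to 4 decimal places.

2.5685

f(2.52) = 0.193097, f(2.61) = -0.165412
t_2 = 2.610000 − (-0.165412)·(2.610000 − 2.520000) / (-0.165412 − 0.193097) = 2.610000 − (-0.014887)/(-0.358509) = 2.568475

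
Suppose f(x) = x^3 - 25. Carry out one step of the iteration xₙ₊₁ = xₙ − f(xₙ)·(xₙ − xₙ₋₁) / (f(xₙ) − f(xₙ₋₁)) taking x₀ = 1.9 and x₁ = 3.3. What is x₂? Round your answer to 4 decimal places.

f(1.9) = -18.141000, f(3.3) = 10.937000
x₂ = 3.300000 − 10.937000·(3.300000 − 1.900000) / (10.937000 − (-18.141000)) = 3.300000 − (15.311800)/(29.078000) = 2.773423

2.7734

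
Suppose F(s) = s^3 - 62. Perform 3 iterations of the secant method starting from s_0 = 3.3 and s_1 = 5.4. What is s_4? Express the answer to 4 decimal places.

3.9613

F(3.3) = -26.063000, F(5.4) = 95.464000
s_2 = 5.400000 − 95.464000·(5.400000 − 3.300000) / (95.464000 − (-26.063000)) = 5.400000 − (200.474400)/(121.527000) = 3.750372
F(3.750372) = -9.249950
s_3 = 3.750372 − (-9.249950)·(3.750372 − 5.400000) / (-9.249950 − 95.464000) = 3.750372 − (15.258981)/(-104.713950) = 3.896092
F(3.896092) = -2.859137
s_4 = 3.896092 − (-2.859137)·(3.896092 − 3.750372) / (-2.859137 − (-9.249950)) = 3.896092 − (-0.416635)/(6.390812) = 3.961285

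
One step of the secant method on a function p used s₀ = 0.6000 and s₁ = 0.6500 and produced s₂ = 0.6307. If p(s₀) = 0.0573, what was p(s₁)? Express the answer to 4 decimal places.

The secant line through (0.6000, 0.0573) and (0.6500, p(s₁)) crosses zero at s₂ = 0.6307.
So (0.6000, 0.0573), (0.6500, p(s₁)), (0.6307, 0) are collinear:
p(s₁) = 0.0573 · (0.6500 − 0.6307) / (0.6000 − 0.6307) = 0.0573 · (0.019300)/(-0.030700) = -0.036022

-0.0360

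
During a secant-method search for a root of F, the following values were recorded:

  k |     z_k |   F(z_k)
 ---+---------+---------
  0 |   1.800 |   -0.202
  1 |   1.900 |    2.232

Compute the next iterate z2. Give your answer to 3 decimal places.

1.808

z2 = 1.900 − 2.232·(1.900 − 1.800) / (2.232 − (-0.202))
   = 1.900 − (0.22320)/(2.43400) = 1.80830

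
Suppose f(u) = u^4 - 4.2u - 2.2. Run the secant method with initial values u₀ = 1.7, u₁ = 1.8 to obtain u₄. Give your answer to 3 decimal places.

1.760

f(1.7) = -0.98790, f(1.8) = 0.73760
u₂ = 1.80000 − 0.73760·(1.80000 − 1.70000) / (0.73760 − (-0.98790)) = 1.80000 − (0.07376)/(1.72550) = 1.75725
f(1.75725) = -0.04510
u₃ = 1.75725 − (-0.04510)·(1.75725 − 1.80000) / (-0.04510 − 0.73760) = 1.75725 − (0.00193)/(-0.78270) = 1.75972
f(1.75972) = -0.00187
u₄ = 1.75972 − (-0.00187)·(1.75972 − 1.75725) / (-0.00187 − (-0.04510)) = 1.75972 − (0.00000)/(0.04323) = 1.75982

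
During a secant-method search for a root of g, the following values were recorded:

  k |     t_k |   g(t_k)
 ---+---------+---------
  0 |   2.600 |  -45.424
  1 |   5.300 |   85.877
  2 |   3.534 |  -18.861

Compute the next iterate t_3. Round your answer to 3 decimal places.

3.852

t_3 = 3.534 − (-18.861)·(3.534 − 5.300) / (-18.861 − 85.877)
   = 3.534 − (33.30853)/(-104.73800) = 3.85202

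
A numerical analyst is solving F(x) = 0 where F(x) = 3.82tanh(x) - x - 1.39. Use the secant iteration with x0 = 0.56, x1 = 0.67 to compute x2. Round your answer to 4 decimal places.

F(0.56) = -0.009526, F(0.67) = 0.174623
x2 = 0.670000 − 0.174623·(0.670000 − 0.560000) / (0.174623 − (-0.009526)) = 0.670000 − (0.019209)/(0.184149) = 0.565690

0.5657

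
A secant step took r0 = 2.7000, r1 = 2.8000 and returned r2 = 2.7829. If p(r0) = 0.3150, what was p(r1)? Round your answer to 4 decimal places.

The secant line through (2.7000, 0.3150) and (2.8000, p(r1)) crosses zero at r2 = 2.7829.
So (2.7000, 0.3150), (2.8000, p(r1)), (2.7829, 0) are collinear:
p(r1) = 0.3150 · (2.8000 − 2.7829) / (2.7000 − 2.7829) = 0.3150 · (0.017100)/(-0.082900) = -0.064976

-0.0650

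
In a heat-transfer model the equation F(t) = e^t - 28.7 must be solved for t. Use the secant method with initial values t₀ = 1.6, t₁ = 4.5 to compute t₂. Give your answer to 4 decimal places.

F(1.6) = -23.746968, F(4.5) = 61.317131
t₂ = 4.500000 − 61.317131·(4.500000 − 1.600000) / (61.317131 − (-23.746968)) = 4.500000 − (177.819681)/(85.064099) = 2.409580

2.4096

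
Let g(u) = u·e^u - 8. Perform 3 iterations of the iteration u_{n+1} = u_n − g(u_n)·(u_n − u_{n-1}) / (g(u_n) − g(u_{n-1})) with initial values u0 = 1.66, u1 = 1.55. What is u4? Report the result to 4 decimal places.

1.6058

g(1.66) = 0.730456, g(1.55) = -0.697221
u2 = 1.550000 − (-0.697221)·(1.550000 − 1.660000) / (-0.697221 − 0.730456) = 1.550000 − (0.076694)/(-1.427677) = 1.603720
g(1.603720) = -0.027123
u3 = 1.603720 − (-0.027123)·(1.603720 − 1.550000) / (-0.027123 − (-0.697221)) = 1.603720 − (-0.001457)/(0.670098) = 1.605894
g(1.605894) = 0.001065
u4 = 1.605894 − 0.001065·(1.605894 − 1.603720) / (0.001065 − (-0.027123)) = 1.605894 − (0.000002)/(0.028188) = 1.605812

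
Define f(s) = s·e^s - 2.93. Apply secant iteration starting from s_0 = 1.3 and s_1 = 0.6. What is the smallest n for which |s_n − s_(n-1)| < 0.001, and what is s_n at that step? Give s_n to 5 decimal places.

n = 6, s_n = 1.03785

f(1.3) = 1.8400857, f(0.6) = -1.8367287
s_2 = 0.6000000 − (-1.8367287)·(-0.7000000)/(-3.6768144) = 0.9496804;  |Δ| = 0.3496804
f(0.9496804) = -0.4751867
s_3 = 0.9496804 − (-0.4751867)·(0.3496804)/(1.3615421) = 1.0717211;  |Δ| = 0.1220407
f(1.0717211) = 0.1998559
s_4 = 1.0717211 − 0.1998559·(0.1220407)/(0.6750426) = 1.0355892;  |Δ| = 0.0361319
f(1.0355892) = -0.0129880
s_5 = 1.0355892 − (-0.0129880)·(-0.0361319)/(-0.2128439) = 1.0377940;  |Δ| = 0.0022048
f(1.0377940) = -0.0003253
s_6 = 1.0377940 − (-0.0003253)·(0.0022048)/(0.0126627) = 1.0378507;  |Δ| = 0.0000566
|s_6 − s_5| = 0.0000566 < 0.001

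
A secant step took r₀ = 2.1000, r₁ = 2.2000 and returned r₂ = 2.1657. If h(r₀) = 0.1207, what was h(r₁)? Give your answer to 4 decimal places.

The secant line through (2.1000, 0.1207) and (2.2000, h(r₁)) crosses zero at r₂ = 2.1657.
So (2.1000, 0.1207), (2.2000, h(r₁)), (2.1657, 0) are collinear:
h(r₁) = 0.1207 · (2.2000 − 2.1657) / (2.1000 − 2.1657) = 0.1207 · (0.034300)/(-0.065700) = -0.063014

-0.0630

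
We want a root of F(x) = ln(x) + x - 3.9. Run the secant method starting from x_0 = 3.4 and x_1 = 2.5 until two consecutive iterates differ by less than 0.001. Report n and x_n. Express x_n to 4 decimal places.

n = 4, x_n = 2.8520

F(3.4) = 0.723775, F(2.5) = -0.483709
x_2 = 2.500000 − (-0.483709)·(-0.900000)/(-1.207485) = 2.860533;  |Δ| = 0.360533
F(2.860533) = 0.011541
x_3 = 2.860533 − 0.011541·(0.360533)/(0.495251) = 2.852131;  |Δ| = 0.008402
F(2.852131) = 0.000198
x_4 = 2.852131 − 0.000198·(-0.008402)/(-0.011343) = 2.851985;  |Δ| = 0.000147
|x_4 − x_3| = 0.000147 < 0.001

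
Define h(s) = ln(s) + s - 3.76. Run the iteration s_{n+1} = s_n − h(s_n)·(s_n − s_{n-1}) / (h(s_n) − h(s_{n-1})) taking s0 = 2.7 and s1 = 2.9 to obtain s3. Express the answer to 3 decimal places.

2.749

h(2.7) = -0.06675, h(2.9) = 0.20471
s2 = 2.90000 − 0.20471·(2.90000 − 2.70000) / (0.20471 − (-0.06675)) = 2.90000 − (0.04094)/(0.27146) = 2.74918
h(2.74918) = 0.00048
s3 = 2.74918 − 0.00048·(2.74918 − 2.90000) / (0.00048 − 0.20471) = 2.74918 − (-0.00007)/(-0.20423) = 2.74882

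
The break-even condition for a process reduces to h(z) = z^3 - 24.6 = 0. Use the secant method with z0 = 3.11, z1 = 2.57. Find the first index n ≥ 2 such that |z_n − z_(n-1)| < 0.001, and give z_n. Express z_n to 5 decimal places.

h(3.11) = 5.4802310, h(2.57) = -7.6254070
z2 = 2.5700000 − (-7.6254070)·(-0.5400000)/(-13.1056380) = 2.8841945;  |Δ| = 0.3141945
h(2.8841945) = -0.6076026
z3 = 2.8841945 − (-0.6076026)·(0.3141945)/(7.0178044) = 2.9113975;  |Δ| = 0.0272030
h(2.9113975) = 0.0776916
z4 = 2.9113975 − 0.0776916·(0.0272030)/(0.6852942) = 2.9083135;  |Δ| = 0.0030840
h(2.9083135) = -0.0006474
z5 = 2.9083135 − (-0.0006474)·(-0.0030840)/(-0.0783390) = 2.9083390;  |Δ| = 0.0000255
|z5 − z4| = 0.0000255 < 0.001

n = 5, z_n = 2.90834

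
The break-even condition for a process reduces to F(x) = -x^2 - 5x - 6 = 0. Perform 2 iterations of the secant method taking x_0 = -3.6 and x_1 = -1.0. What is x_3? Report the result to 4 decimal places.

F(-3.6) = -0.960000, F(-1.0) = -2.000000
x_2 = -1.000000 − (-2.000000)·(-1.000000 − (-3.600000)) / (-2.000000 − (-0.960000)) = -1.000000 − (-5.200000)/(-1.040000) = -6.000000
F(-6.000000) = -12.000000
x_3 = -6.000000 − (-12.000000)·(-6.000000 − (-1.000000)) / (-12.000000 − (-2.000000)) = -6.000000 − (60.000000)/(-10.000000) = 0.000000

0.0000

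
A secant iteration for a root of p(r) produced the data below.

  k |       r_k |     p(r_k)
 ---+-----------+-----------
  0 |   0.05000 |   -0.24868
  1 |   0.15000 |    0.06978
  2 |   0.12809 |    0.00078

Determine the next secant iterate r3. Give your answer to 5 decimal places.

r3 = 0.12809 − 0.00078·(0.12809 − 0.15000) / (0.00078 − 0.06978)
   = 0.12809 − (-0.0000171)/(-0.0690000) = 0.1278423

0.12784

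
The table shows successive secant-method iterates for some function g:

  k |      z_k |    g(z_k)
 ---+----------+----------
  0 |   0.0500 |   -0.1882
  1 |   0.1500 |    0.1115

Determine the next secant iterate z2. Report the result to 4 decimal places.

z2 = 0.1500 − 0.1115·(0.1500 − 0.0500) / (0.1115 − (-0.1882))
   = 0.1500 − (0.011150)/(0.299700) = 0.112796

0.1128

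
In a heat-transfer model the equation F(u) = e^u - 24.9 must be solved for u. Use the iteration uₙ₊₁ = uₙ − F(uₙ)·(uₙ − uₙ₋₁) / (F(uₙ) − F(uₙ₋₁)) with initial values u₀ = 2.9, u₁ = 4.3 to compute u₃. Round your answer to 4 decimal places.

3.1490

F(2.9) = -6.725855, F(4.3) = 48.799794
u₂ = 4.300000 − 48.799794·(4.300000 − 2.900000) / (48.799794 − (-6.725855)) = 4.300000 − (68.319711)/(55.525648) = 3.069583
F(3.069583) = -3.367082
u₃ = 3.069583 − (-3.367082)·(3.069583 − 4.300000) / (-3.367082 − 48.799794) = 3.069583 − (4.142916)/(-52.166876) = 3.148999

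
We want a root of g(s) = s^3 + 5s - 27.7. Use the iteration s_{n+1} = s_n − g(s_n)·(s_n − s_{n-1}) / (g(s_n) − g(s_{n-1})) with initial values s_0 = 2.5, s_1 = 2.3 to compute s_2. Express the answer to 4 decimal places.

2.4809

g(2.5) = 0.425000, g(2.3) = -4.033000
s_2 = 2.300000 − (-4.033000)·(2.300000 − 2.500000) / (-4.033000 − 0.425000) = 2.300000 − (0.806600)/(-4.458000) = 2.480933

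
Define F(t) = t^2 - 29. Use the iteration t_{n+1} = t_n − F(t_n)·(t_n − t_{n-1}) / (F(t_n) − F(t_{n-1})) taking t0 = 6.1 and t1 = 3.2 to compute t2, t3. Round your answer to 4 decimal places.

5.2172, 5.4288

F(6.1) = 8.210000, F(3.2) = -18.760000
t2 = 3.200000 − (-18.760000)·(3.200000 − 6.100000) / (-18.760000 − 8.210000) = 3.200000 − (54.404000)/(-26.970000) = 5.217204
F(5.217204) = -1.780779
t3 = 5.217204 − (-1.780779)·(5.217204 − 3.200000) / (-1.780779 − (-18.760000)) = 5.217204 − (-3.592196)/(16.979221) = 5.428769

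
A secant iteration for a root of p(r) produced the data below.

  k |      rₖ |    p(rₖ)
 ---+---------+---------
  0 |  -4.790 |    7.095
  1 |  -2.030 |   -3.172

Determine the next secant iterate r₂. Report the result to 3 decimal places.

r₂ = -2.030 − (-3.172)·(-2.030 − (-4.790)) / (-3.172 − 7.095)
   = -2.030 − (-8.75472)/(-10.26700) = -2.88270

-2.883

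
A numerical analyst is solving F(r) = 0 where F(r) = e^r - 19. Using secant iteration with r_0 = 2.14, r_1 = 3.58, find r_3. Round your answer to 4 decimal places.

2.8704

F(2.14) = -10.500562, F(3.58) = 16.873541
r_2 = 3.580000 − 16.873541·(3.580000 − 2.140000) / (16.873541 − (-10.500562)) = 3.580000 − (24.297899)/(27.374103) = 2.692376
F(2.692376) = -4.233273
r_3 = 2.692376 − (-4.233273)·(2.692376 − 3.580000) / (-4.233273 − 16.873541) = 2.692376 − (3.757553)/(-21.106814) = 2.870402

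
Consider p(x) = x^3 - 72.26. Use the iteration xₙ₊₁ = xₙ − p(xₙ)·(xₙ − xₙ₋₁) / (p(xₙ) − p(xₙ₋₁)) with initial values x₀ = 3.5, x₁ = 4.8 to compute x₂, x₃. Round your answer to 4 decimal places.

p(3.5) = -29.385000, p(4.8) = 38.332000
x₂ = 4.800000 − 38.332000·(4.800000 − 3.500000) / (38.332000 − (-29.385000)) = 4.800000 − (49.831600)/(67.717000) = 4.064120
p(4.064120) = -5.132650
x₃ = 4.064120 − (-5.132650)·(4.064120 − 4.800000) / (-5.132650 − 38.332000) = 4.064120 − (3.777016)/(-43.464650) = 4.151018

4.0641, 4.1510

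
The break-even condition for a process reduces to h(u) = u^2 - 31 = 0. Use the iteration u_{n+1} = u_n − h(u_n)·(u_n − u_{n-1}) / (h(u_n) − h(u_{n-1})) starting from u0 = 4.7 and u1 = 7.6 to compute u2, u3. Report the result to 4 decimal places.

h(4.7) = -8.910000, h(7.6) = 26.760000
u2 = 7.600000 − 26.760000·(7.600000 − 4.700000) / (26.760000 − (-8.910000)) = 7.600000 − (77.604000)/(35.670000) = 5.424390
h(5.424390) = -1.575990
u3 = 5.424390 − (-1.575990)·(5.424390 − 7.600000) / (-1.575990 − 26.760000) = 5.424390 − (3.428740)/(-28.335990) = 5.545393

5.4244, 5.5454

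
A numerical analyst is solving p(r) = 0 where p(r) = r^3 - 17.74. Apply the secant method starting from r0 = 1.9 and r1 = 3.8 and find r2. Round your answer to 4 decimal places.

2.3306

p(1.9) = -10.881000, p(3.8) = 37.132000
r2 = 3.800000 − 37.132000·(3.800000 − 1.900000) / (37.132000 − (-10.881000)) = 3.800000 − (70.550800)/(48.013000) = 2.330590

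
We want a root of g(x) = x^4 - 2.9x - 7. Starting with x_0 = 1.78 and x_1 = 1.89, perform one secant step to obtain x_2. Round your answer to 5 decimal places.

1.87723

g(1.78) = -2.1232414, g(1.89) = 0.2788984
x_2 = 1.8900000 − 0.2788984·(1.8900000 − 1.7800000) / (0.2788984 − (-2.1232414)) = 1.8900000 − (0.0306788)/(2.4021398) = 1.8772285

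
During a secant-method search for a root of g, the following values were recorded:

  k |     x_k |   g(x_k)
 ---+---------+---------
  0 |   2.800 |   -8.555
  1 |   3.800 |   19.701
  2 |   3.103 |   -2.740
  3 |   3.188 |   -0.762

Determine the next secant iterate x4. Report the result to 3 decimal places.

x4 = 3.188 − (-0.762)·(3.188 − 3.103) / (-0.762 − (-2.740))
   = 3.188 − (-0.06477)/(1.97800) = 3.22075

3.221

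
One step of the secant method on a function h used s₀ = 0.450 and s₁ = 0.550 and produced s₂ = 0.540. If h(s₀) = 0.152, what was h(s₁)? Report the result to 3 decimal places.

The secant line through (0.450, 0.152) and (0.550, h(s₁)) crosses zero at s₂ = 0.540.
So (0.450, 0.152), (0.550, h(s₁)), (0.540, 0) are collinear:
h(s₁) = 0.152 · (0.550 − 0.540) / (0.450 − 0.540) = 0.152 · (0.01000)/(-0.09000) = -0.01689

-0.017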